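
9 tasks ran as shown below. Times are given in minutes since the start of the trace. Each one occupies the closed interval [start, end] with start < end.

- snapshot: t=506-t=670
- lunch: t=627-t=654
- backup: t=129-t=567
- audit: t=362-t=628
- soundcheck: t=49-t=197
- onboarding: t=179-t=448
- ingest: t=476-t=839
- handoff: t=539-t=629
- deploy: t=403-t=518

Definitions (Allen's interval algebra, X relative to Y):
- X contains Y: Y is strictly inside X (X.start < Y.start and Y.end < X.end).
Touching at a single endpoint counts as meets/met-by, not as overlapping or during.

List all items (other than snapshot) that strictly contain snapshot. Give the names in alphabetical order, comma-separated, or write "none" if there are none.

Target snapshot = [t=506, t=670].
audit [t=362, t=628] → overlaps → no.
backup [t=129, t=567] → overlaps → no.
deploy [t=403, t=518] → overlaps → no.
handoff [t=539, t=629] → during → no.
ingest [t=476, t=839] → contains → yes.
lunch [t=627, t=654] → during → no.
onboarding [t=179, t=448] → before → no.
soundcheck [t=49, t=197] → before → no.
Result: ingest.

ingest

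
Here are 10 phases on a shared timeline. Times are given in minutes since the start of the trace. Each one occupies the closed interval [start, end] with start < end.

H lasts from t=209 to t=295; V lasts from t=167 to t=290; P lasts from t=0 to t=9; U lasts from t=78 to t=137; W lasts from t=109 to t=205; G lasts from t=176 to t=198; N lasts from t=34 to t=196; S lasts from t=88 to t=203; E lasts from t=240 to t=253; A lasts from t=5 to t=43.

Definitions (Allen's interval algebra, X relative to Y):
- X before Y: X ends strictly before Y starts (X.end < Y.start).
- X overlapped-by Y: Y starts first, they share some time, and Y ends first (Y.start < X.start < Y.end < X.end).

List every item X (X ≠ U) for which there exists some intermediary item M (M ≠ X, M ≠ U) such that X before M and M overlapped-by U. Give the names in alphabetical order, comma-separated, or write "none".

Target U = [t=78, t=137].
Intermediaries M with M overlapped-by U: S, W.
Via S — items with X before S: A, P.
Via W — items with X before W: A, P.
Union: A, P.

A, P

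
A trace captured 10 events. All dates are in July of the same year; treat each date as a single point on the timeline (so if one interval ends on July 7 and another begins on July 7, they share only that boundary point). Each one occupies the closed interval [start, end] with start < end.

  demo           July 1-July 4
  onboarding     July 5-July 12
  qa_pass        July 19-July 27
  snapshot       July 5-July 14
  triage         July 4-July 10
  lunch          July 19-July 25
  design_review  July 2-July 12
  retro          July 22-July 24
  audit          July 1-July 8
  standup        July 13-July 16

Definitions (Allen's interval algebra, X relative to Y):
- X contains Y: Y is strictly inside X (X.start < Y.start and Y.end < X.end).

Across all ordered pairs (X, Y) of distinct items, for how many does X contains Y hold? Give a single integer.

Checking all 90 ordered pairs for relation 'contains'; matching pairs in alphabetical order:
(design_review, triage): design_review contains triage ✓
(lunch, retro): lunch contains retro ✓
(qa_pass, retro): qa_pass contains retro ✓
Count: 3.

3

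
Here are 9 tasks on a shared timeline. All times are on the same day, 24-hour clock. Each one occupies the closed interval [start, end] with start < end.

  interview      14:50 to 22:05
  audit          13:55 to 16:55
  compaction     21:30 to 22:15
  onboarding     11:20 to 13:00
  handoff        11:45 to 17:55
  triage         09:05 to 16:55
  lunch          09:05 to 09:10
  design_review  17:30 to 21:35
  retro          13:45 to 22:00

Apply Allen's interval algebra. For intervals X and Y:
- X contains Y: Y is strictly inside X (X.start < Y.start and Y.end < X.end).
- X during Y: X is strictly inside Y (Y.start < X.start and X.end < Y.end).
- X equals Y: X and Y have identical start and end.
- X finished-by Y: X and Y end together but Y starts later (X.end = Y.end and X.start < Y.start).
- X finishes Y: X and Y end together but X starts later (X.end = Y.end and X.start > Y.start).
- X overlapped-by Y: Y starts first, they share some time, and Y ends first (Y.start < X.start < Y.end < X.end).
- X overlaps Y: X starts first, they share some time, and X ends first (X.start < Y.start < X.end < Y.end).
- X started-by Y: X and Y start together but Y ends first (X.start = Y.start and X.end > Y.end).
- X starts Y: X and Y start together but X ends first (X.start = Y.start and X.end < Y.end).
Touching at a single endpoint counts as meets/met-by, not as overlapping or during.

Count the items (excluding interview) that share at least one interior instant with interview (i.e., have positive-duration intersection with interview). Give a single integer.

Target interview = [14:50, 22:05].
audit [13:55, 16:55] → overlaps → counts.
compaction [21:30, 22:15] → overlapped-by → counts.
design_review [17:30, 21:35] → during → counts.
handoff [11:45, 17:55] → overlaps → counts.
lunch [09:05, 09:10] → before → no.
onboarding [11:20, 13:00] → before → no.
retro [13:45, 22:00] → overlaps → counts.
triage [09:05, 16:55] → overlaps → counts.
Total: 6.

6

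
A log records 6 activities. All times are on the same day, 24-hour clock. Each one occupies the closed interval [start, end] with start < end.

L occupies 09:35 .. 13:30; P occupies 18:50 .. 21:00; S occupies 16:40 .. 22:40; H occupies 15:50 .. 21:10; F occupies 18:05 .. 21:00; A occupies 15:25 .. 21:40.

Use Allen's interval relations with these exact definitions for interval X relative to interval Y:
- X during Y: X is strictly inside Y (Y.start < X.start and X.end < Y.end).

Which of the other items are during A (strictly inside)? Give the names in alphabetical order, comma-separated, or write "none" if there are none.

Target A = [15:25, 21:40].
F [18:05, 21:00] → during → yes.
H [15:50, 21:10] → during → yes.
L [09:35, 13:30] → before → no.
P [18:50, 21:00] → during → yes.
S [16:40, 22:40] → overlapped-by → no.
Result: F, H, P.

F, H, P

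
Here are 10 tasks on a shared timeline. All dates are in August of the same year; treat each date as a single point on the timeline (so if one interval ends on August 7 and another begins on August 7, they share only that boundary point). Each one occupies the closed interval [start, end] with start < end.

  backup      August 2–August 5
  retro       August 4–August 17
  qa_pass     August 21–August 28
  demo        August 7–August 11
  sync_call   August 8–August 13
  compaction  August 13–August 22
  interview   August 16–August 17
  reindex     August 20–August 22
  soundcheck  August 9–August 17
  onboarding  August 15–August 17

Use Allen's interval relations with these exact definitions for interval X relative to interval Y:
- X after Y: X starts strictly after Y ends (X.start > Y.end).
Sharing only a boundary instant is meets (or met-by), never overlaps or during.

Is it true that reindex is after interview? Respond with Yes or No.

Yes

reindex = [August 20, August 22], interview = [August 16, August 17].
Actual relation of reindex to interview: after.
Asked whether 'after' holds → Yes.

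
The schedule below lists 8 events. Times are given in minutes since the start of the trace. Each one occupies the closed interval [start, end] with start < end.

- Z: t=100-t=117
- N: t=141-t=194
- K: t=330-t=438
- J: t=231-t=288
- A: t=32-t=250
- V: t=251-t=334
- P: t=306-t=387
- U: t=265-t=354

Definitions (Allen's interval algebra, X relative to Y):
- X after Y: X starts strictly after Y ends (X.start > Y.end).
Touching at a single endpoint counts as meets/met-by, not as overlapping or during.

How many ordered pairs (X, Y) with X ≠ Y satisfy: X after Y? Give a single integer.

17

Checking all 56 ordered pairs for relation 'after'; matching pairs in alphabetical order:
(J, N): J after N ✓
(J, Z): J after Z ✓
(K, A): K after A ✓
(K, J): K after J ✓
(K, N): K after N ✓
(K, Z): K after Z ✓
(N, Z): N after Z ✓
(P, A): P after A ✓
(P, J): P after J ✓
(P, N): P after N ✓
(P, Z): P after Z ✓
(U, A): U after A ✓
(U, N): U after N ✓
(U, Z): U after Z ✓
(V, A): V after A ✓
(V, N): V after N ✓
(V, Z): V after Z ✓
Count: 17.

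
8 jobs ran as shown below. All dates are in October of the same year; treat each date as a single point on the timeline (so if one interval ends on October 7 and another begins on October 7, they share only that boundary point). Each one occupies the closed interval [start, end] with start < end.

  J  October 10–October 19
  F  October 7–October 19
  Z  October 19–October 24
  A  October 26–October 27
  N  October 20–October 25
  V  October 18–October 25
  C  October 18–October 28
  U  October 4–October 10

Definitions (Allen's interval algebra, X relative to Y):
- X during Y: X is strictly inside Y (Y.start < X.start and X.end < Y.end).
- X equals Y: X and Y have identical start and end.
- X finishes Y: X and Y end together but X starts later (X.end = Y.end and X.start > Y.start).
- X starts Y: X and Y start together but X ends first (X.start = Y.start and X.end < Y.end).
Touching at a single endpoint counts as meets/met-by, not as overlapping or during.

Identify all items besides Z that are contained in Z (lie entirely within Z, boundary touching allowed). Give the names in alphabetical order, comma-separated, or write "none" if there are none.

none

Target Z = [October 19, October 24].
A [October 26, October 27] → after → no.
C [October 18, October 28] → contains → no.
F [October 7, October 19] → meets → no.
J [October 10, October 19] → meets → no.
N [October 20, October 25] → overlapped-by → no.
U [October 4, October 10] → before → no.
V [October 18, October 25] → contains → no.
Result: none.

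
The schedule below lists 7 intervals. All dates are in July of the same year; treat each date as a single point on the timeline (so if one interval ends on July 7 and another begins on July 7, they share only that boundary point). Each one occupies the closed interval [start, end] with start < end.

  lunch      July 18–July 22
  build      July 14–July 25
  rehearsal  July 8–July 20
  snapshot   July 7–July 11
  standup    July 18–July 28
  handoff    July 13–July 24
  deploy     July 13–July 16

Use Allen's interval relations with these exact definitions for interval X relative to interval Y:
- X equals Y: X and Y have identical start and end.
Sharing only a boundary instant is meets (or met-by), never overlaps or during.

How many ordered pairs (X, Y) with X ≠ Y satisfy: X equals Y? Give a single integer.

Checking all 42 ordered pairs for relation 'equals'; matching pairs in alphabetical order:
No pair satisfies it.
Count: 0.

0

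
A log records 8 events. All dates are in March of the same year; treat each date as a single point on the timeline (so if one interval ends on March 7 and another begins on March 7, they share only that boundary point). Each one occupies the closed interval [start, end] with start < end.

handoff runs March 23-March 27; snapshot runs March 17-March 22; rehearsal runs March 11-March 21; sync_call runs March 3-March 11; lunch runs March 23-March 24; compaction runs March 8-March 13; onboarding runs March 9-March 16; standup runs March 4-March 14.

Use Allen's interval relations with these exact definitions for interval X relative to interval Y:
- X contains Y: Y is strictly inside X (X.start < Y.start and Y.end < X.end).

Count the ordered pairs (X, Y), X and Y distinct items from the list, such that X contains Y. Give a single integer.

Checking all 56 ordered pairs for relation 'contains'; matching pairs in alphabetical order:
(standup, compaction): standup contains compaction ✓
Count: 1.

1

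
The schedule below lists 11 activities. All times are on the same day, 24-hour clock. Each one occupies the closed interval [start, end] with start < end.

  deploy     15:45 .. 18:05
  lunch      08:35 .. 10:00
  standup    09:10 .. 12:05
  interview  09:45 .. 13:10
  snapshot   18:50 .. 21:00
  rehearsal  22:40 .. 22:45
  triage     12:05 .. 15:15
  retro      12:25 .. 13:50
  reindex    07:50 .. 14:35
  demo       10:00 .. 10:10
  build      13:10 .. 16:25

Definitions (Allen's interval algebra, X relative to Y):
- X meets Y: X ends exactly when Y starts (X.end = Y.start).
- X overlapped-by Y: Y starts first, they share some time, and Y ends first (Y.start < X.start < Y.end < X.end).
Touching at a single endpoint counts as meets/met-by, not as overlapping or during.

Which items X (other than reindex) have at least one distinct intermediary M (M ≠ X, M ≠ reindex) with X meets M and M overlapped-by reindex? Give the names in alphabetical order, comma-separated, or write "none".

interview, standup

Target reindex = [07:50, 14:35].
Intermediaries M with M overlapped-by reindex: build, triage.
Via build — items with X meets build: interview.
Via triage — items with X meets triage: standup.
Union: interview, standup.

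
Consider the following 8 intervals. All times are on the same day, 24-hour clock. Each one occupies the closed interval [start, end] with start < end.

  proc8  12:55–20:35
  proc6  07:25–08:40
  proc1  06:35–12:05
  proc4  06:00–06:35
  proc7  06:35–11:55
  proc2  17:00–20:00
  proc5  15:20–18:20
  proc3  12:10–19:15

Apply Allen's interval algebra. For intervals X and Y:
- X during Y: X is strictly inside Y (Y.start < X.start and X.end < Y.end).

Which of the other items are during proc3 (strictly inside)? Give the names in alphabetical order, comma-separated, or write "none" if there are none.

proc5

Target proc3 = [12:10, 19:15].
proc1 [06:35, 12:05] → before → no.
proc2 [17:00, 20:00] → overlapped-by → no.
proc4 [06:00, 06:35] → before → no.
proc5 [15:20, 18:20] → during → yes.
proc6 [07:25, 08:40] → before → no.
proc7 [06:35, 11:55] → before → no.
proc8 [12:55, 20:35] → overlapped-by → no.
Result: proc5.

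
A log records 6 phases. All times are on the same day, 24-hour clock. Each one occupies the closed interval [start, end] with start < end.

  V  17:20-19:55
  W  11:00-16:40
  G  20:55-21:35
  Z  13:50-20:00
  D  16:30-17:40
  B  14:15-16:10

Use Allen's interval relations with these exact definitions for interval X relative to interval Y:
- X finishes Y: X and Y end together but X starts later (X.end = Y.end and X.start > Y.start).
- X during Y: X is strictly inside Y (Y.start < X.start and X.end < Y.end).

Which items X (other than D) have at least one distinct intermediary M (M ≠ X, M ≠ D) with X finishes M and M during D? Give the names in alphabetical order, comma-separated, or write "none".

Target D = [16:30, 17:40].
Intermediaries M with M during D: none.
Union: none.

none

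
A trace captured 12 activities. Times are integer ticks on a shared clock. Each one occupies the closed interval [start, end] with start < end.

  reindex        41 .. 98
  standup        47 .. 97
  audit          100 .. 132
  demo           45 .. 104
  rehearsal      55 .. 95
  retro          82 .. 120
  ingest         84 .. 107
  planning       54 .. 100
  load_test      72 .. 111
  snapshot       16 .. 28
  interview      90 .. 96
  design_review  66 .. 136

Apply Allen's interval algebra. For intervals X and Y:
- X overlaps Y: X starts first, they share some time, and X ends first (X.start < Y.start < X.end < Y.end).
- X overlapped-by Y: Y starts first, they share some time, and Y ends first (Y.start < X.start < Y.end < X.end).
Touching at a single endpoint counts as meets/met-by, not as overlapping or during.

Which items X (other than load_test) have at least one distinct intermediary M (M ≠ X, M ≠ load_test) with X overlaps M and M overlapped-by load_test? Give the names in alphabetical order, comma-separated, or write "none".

Target load_test = [72, 111].
Intermediaries M with M overlapped-by load_test: audit, retro.
Via audit — items with X overlaps audit: demo, ingest, retro.
Via retro — items with X overlaps retro: demo, planning, rehearsal, reindex, standup.
Union: demo, ingest, planning, rehearsal, reindex, retro, standup.

demo, ingest, planning, rehearsal, reindex, retro, standup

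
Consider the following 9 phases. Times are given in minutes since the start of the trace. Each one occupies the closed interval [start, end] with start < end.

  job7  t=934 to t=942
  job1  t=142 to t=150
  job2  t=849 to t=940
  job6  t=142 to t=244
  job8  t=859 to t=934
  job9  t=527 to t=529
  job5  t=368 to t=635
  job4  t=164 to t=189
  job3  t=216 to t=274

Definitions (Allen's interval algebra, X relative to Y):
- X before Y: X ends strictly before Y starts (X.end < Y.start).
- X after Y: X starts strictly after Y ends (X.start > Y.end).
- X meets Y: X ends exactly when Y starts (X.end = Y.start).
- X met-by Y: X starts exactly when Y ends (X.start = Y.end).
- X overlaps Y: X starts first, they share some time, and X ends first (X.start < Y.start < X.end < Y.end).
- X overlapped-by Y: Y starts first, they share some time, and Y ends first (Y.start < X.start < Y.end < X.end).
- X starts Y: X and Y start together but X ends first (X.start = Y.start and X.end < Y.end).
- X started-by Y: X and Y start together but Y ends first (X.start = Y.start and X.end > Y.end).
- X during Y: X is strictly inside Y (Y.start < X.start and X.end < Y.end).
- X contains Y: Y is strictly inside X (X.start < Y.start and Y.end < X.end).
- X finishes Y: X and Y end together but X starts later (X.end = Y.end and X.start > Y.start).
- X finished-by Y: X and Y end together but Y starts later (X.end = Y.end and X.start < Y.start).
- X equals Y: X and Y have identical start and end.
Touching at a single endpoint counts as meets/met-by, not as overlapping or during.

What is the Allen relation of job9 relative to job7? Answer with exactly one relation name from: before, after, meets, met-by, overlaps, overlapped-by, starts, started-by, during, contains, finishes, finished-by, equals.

job9 = [t=527, t=529]; job7 = [t=934, t=942].
Compare endpoints: job9.start < job7.start, job9.start < job7.end, job9.end < job7.start, job9.end < job7.end.
That pattern is 'before'.

before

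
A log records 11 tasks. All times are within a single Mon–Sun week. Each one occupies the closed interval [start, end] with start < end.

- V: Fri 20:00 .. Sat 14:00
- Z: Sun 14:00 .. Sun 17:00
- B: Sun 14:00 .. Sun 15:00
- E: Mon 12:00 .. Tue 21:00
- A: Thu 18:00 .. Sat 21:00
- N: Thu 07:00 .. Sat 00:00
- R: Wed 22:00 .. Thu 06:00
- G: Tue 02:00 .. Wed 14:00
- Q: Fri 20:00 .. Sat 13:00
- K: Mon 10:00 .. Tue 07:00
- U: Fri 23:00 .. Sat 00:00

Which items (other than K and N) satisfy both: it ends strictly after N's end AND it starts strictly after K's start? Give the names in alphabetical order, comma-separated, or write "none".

A, B, Q, V, Z

Conditions: its end is strictly after N's end (X.end > Sat 00:00) AND its start is strictly after K's start (X.start > Mon 10:00).
A: end Sat 21:00 > Sat 00:00? ✓; start Thu 18:00 > Mon 10:00? ✓ → yes.
B: end Sun 15:00 > Sat 00:00? ✓; start Sun 14:00 > Mon 10:00? ✓ → yes.
E: end Tue 21:00 > Sat 00:00? ✗; start Mon 12:00 > Mon 10:00? ✓ → no.
G: end Wed 14:00 > Sat 00:00? ✗; start Tue 02:00 > Mon 10:00? ✓ → no.
Q: end Sat 13:00 > Sat 00:00? ✓; start Fri 20:00 > Mon 10:00? ✓ → yes.
R: end Thu 06:00 > Sat 00:00? ✗; start Wed 22:00 > Mon 10:00? ✓ → no.
U: end Sat 00:00 > Sat 00:00? ✗; start Fri 23:00 > Mon 10:00? ✓ → no.
V: end Sat 14:00 > Sat 00:00? ✓; start Fri 20:00 > Mon 10:00? ✓ → yes.
Z: end Sun 17:00 > Sat 00:00? ✓; start Sun 14:00 > Mon 10:00? ✓ → yes.
Result: A, B, Q, V, Z.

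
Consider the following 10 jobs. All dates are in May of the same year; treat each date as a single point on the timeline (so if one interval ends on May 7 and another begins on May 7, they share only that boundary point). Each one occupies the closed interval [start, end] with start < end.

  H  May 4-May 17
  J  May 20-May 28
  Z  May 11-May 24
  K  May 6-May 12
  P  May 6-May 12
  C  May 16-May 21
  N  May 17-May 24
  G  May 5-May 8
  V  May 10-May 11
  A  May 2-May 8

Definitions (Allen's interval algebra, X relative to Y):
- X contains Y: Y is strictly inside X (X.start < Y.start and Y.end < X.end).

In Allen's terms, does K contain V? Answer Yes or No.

Yes

K = [May 6, May 12], V = [May 10, May 11].
Actual relation of K to V: contains.
Asked whether 'contains' holds → Yes.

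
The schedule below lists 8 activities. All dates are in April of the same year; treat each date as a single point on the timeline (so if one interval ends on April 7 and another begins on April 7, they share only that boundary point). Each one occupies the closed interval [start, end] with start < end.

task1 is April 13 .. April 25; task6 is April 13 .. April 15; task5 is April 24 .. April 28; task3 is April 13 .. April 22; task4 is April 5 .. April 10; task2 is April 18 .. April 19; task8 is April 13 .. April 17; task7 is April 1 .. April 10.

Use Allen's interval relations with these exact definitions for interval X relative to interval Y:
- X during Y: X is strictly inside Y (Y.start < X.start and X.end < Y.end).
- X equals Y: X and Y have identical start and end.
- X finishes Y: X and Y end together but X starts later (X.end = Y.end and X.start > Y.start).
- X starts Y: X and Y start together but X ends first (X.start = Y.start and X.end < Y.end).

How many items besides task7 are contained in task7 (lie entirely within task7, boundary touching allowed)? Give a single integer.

Target task7 = [April 1, April 10].
task1 [April 13, April 25] → after → no.
task2 [April 18, April 19] → after → no.
task3 [April 13, April 22] → after → no.
task4 [April 5, April 10] → finishes → counts.
task5 [April 24, April 28] → after → no.
task6 [April 13, April 15] → after → no.
task8 [April 13, April 17] → after → no.
Total: 1.

1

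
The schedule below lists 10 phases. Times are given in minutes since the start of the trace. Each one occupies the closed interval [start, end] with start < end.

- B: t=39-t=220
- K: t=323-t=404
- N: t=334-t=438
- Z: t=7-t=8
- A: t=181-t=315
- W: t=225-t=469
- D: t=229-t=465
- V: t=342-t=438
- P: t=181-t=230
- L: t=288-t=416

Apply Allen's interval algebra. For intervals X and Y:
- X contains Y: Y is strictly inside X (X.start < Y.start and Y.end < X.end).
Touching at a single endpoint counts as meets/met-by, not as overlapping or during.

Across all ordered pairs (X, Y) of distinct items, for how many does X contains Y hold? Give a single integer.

10

Checking all 90 ordered pairs for relation 'contains'; matching pairs in alphabetical order:
(D, K): D contains K ✓
(D, L): D contains L ✓
(D, N): D contains N ✓
(D, V): D contains V ✓
(L, K): L contains K ✓
(W, D): W contains D ✓
(W, K): W contains K ✓
(W, L): W contains L ✓
(W, N): W contains N ✓
(W, V): W contains V ✓
Count: 10.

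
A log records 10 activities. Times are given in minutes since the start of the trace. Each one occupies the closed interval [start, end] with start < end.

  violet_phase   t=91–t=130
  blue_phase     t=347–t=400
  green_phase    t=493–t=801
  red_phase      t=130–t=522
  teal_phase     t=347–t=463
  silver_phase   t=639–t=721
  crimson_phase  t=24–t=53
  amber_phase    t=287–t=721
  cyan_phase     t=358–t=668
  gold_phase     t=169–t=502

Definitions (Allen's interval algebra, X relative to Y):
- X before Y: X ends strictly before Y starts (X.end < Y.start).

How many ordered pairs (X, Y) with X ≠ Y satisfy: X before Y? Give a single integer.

22

Checking all 90 ordered pairs for relation 'before'; matching pairs in alphabetical order:
(blue_phase, green_phase): blue_phase before green_phase ✓
(blue_phase, silver_phase): blue_phase before silver_phase ✓
(crimson_phase, amber_phase): crimson_phase before amber_phase ✓
(crimson_phase, blue_phase): crimson_phase before blue_phase ✓
(crimson_phase, cyan_phase): crimson_phase before cyan_phase ✓
(crimson_phase, gold_phase): crimson_phase before gold_phase ✓
(crimson_phase, green_phase): crimson_phase before green_phase ✓
(crimson_phase, red_phase): crimson_phase before red_phase ✓
(crimson_phase, silver_phase): crimson_phase before silver_phase ✓
(crimson_phase, teal_phase): crimson_phase before teal_phase ✓
(crimson_phase, violet_phase): crimson_phase before violet_phase ✓
(gold_phase, silver_phase): gold_phase before silver_phase ✓
(red_phase, silver_phase): red_phase before silver_phase ✓
(teal_phase, green_phase): teal_phase before green_phase ✓
(teal_phase, silver_phase): teal_phase before silver_phase ✓
(violet_phase, amber_phase): violet_phase before amber_phase ✓
(violet_phase, blue_phase): violet_phase before blue_phase ✓
(violet_phase, cyan_phase): violet_phase before cyan_phase ✓
(violet_phase, gold_phase): violet_phase before gold_phase ✓
(violet_phase, green_phase): violet_phase before green_phase ✓
(violet_phase, silver_phase): violet_phase before silver_phase ✓
(violet_phase, teal_phase): violet_phase before teal_phase ✓
Count: 22.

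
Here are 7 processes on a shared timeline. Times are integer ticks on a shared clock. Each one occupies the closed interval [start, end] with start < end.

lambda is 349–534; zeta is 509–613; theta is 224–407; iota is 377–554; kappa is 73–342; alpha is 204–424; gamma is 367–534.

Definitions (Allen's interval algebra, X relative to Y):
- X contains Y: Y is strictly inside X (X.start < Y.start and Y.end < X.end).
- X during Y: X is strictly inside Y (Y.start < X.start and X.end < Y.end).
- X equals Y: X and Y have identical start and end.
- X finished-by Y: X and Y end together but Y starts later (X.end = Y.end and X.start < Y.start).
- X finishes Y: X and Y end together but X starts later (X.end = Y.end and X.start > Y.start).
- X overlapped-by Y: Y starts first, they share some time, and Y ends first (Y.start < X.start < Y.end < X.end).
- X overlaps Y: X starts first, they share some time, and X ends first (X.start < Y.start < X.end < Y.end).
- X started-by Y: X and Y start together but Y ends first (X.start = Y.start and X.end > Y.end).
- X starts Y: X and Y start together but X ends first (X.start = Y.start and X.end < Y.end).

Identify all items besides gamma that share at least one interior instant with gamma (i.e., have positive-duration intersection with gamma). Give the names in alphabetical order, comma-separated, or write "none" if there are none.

Target gamma = [367, 534].
alpha [204, 424] → overlaps → yes.
iota [377, 554] → overlapped-by → yes.
kappa [73, 342] → before → no.
lambda [349, 534] → finished-by → yes.
theta [224, 407] → overlaps → yes.
zeta [509, 613] → overlapped-by → yes.
Result: alpha, iota, lambda, theta, zeta.

alpha, iota, lambda, theta, zeta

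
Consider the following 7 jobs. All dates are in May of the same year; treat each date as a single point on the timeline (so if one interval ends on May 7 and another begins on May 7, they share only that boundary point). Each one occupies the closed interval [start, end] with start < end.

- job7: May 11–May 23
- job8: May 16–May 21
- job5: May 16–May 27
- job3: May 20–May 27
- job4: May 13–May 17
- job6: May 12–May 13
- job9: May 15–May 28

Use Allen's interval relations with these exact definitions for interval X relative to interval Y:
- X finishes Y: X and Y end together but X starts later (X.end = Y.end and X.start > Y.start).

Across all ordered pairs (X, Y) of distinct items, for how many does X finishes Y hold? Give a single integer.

Checking all 42 ordered pairs for relation 'finishes'; matching pairs in alphabetical order:
(job3, job5): job3 finishes job5 ✓
Count: 1.

1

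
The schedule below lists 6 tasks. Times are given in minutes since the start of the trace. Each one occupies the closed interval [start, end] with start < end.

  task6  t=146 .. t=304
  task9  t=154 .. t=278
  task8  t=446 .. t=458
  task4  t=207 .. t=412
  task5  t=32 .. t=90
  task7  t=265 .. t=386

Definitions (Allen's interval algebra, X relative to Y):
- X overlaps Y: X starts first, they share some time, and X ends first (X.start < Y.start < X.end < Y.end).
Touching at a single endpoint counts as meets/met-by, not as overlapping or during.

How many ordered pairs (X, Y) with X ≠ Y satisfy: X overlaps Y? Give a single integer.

4

Checking all 30 ordered pairs for relation 'overlaps'; matching pairs in alphabetical order:
(task6, task4): task6 overlaps task4 ✓
(task6, task7): task6 overlaps task7 ✓
(task9, task4): task9 overlaps task4 ✓
(task9, task7): task9 overlaps task7 ✓
Count: 4.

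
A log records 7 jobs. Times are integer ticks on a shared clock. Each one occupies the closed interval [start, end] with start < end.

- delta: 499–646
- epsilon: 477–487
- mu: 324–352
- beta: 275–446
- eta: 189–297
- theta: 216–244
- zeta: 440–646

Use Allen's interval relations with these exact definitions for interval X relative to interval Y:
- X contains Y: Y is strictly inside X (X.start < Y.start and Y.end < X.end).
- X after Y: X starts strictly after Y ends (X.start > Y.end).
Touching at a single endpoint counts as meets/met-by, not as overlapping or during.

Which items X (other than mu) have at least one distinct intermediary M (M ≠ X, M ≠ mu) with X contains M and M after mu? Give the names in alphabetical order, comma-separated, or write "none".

zeta

Target mu = [324, 352].
Intermediaries M with M after mu: delta, epsilon, zeta.
Via delta — items with X contains delta: none.
Via epsilon — items with X contains epsilon: zeta.
Via zeta — items with X contains zeta: none.
Union: zeta.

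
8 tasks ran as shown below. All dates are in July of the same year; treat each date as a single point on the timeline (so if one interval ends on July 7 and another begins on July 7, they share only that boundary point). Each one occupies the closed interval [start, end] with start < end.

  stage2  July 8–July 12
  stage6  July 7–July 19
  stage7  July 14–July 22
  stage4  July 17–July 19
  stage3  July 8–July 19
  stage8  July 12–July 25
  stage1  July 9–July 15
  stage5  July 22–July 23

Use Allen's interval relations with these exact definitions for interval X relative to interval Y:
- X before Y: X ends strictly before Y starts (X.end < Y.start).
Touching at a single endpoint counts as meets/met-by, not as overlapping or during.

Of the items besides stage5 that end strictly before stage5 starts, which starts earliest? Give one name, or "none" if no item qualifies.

Target stage5 = [July 22, July 23].
stage1 [July 9, July 15] → before → candidate.
stage2 [July 8, July 12] → before → candidate.
stage3 [July 8, July 19] → before → candidate.
stage4 [July 17, July 19] → before → candidate.
stage6 [July 7, July 19] → before → candidate.
stage7 [July 14, July 22] → meets → excluded.
stage8 [July 12, July 25] → contains → excluded.
Among candidates, earliest start is July 7 → stage6.

stage6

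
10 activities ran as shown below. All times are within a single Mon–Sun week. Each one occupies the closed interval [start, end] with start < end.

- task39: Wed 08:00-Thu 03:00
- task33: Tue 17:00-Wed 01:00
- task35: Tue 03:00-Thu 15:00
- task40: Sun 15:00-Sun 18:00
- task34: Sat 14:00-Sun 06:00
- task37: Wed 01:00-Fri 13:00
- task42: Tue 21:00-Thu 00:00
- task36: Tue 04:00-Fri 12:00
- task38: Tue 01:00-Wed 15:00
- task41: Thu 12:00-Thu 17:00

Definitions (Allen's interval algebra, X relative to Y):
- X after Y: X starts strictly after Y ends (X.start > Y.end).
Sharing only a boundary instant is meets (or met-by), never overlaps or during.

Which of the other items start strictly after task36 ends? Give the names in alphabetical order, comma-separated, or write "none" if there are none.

task34, task40

Target task36 = [Tue 04:00, Fri 12:00].
task33 [Tue 17:00, Wed 01:00] → during → no.
task34 [Sat 14:00, Sun 06:00] → after → yes.
task35 [Tue 03:00, Thu 15:00] → overlaps → no.
task37 [Wed 01:00, Fri 13:00] → overlapped-by → no.
task38 [Tue 01:00, Wed 15:00] → overlaps → no.
task39 [Wed 08:00, Thu 03:00] → during → no.
task40 [Sun 15:00, Sun 18:00] → after → yes.
task41 [Thu 12:00, Thu 17:00] → during → no.
task42 [Tue 21:00, Thu 00:00] → during → no.
Result: task34, task40.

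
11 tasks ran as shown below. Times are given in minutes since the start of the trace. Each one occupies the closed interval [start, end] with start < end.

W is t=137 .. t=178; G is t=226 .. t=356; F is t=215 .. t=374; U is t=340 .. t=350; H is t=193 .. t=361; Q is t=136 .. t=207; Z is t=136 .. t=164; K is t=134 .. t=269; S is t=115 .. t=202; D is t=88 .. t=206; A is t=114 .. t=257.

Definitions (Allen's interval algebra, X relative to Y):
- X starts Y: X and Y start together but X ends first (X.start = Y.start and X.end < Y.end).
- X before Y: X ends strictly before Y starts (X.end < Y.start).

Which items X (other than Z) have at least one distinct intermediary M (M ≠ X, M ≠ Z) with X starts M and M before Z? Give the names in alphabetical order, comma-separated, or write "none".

Target Z = [t=136, t=164].
Intermediaries M with M before Z: none.
Union: none.

none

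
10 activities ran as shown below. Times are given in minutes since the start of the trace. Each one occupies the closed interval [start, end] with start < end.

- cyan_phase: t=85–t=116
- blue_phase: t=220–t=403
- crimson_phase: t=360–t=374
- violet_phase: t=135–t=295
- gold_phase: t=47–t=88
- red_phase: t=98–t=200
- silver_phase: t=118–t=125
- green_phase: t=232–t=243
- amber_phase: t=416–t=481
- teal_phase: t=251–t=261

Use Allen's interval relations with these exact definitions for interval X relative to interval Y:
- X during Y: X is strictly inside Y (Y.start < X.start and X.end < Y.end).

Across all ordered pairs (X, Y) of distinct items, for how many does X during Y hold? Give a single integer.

6

Checking all 90 ordered pairs for relation 'during'; matching pairs in alphabetical order:
(crimson_phase, blue_phase): crimson_phase during blue_phase ✓
(green_phase, blue_phase): green_phase during blue_phase ✓
(green_phase, violet_phase): green_phase during violet_phase ✓
(silver_phase, red_phase): silver_phase during red_phase ✓
(teal_phase, blue_phase): teal_phase during blue_phase ✓
(teal_phase, violet_phase): teal_phase during violet_phase ✓
Count: 6.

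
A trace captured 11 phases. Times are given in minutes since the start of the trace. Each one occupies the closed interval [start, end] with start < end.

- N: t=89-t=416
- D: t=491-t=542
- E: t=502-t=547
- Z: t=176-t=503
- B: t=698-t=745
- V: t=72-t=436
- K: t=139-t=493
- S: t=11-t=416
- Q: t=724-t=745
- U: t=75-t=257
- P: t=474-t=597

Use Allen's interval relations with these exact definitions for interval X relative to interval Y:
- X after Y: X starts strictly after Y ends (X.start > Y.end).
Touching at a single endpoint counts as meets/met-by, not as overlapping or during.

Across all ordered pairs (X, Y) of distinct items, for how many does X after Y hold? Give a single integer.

Checking all 110 ordered pairs for relation 'after'; matching pairs in alphabetical order:
(B, D): B after D ✓
(B, E): B after E ✓
(B, K): B after K ✓
(B, N): B after N ✓
(B, P): B after P ✓
(B, S): B after S ✓
(B, U): B after U ✓
(B, V): B after V ✓
(B, Z): B after Z ✓
(D, N): D after N ✓
(D, S): D after S ✓
(D, U): D after U ✓
(D, V): D after V ✓
(E, K): E after K ✓
(E, N): E after N ✓
(E, S): E after S ✓
(E, U): E after U ✓
(E, V): E after V ✓
(P, N): P after N ✓
(P, S): P after S ✓
(P, U): P after U ✓
(P, V): P after V ✓
(Q, D): Q after D ✓
(Q, E): Q after E ✓
... plus 7 further pairs not listed.
Count: 31.

31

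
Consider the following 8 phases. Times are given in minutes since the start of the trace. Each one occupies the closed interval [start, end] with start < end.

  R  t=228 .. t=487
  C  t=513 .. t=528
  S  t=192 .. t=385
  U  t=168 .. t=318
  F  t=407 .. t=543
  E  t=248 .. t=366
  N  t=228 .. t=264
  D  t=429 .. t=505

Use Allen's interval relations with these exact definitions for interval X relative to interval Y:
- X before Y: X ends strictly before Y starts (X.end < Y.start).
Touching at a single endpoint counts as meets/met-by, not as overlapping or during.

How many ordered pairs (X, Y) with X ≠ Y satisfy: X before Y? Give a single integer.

Checking all 56 ordered pairs for relation 'before'; matching pairs in alphabetical order:
(D, C): D before C ✓
(E, C): E before C ✓
(E, D): E before D ✓
(E, F): E before F ✓
(N, C): N before C ✓
(N, D): N before D ✓
(N, F): N before F ✓
(R, C): R before C ✓
(S, C): S before C ✓
(S, D): S before D ✓
(S, F): S before F ✓
(U, C): U before C ✓
(U, D): U before D ✓
(U, F): U before F ✓
Count: 14.

14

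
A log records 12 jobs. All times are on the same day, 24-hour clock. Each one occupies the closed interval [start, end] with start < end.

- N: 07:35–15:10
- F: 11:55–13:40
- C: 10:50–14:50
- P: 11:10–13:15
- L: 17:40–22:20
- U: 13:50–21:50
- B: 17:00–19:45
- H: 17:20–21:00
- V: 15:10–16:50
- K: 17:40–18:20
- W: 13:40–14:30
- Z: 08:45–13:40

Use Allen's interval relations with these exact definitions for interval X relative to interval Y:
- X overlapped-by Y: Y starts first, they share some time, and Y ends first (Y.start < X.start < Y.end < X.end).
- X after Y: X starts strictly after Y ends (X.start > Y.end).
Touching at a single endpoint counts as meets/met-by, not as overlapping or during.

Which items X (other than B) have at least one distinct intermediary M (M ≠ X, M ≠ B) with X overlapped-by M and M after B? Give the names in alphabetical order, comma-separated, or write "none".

none

Target B = [17:00, 19:45].
Intermediaries M with M after B: none.
Union: none.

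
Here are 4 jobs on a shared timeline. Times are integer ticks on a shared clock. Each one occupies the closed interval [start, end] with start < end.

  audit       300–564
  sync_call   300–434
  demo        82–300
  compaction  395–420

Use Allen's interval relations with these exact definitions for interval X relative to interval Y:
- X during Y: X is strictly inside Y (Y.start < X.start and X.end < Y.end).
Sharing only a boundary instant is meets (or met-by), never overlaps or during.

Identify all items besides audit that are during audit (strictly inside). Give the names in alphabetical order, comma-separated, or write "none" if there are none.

Target audit = [300, 564].
compaction [395, 420] → during → yes.
demo [82, 300] → meets → no.
sync_call [300, 434] → starts → no.
Result: compaction.

compaction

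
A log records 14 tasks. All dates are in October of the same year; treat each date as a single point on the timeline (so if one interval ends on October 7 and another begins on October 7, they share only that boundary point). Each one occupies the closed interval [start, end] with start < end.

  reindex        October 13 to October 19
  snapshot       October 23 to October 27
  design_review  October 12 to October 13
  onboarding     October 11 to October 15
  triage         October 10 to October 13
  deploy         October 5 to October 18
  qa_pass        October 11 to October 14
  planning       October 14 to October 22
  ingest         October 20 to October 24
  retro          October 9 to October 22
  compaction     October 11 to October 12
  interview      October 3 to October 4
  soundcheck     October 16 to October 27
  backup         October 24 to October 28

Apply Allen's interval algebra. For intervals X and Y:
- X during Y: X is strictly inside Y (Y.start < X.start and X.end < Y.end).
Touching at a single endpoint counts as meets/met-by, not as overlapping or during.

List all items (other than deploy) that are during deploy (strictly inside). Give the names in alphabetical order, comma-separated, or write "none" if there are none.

compaction, design_review, onboarding, qa_pass, triage

Target deploy = [October 5, October 18].
backup [October 24, October 28] → after → no.
compaction [October 11, October 12] → during → yes.
design_review [October 12, October 13] → during → yes.
ingest [October 20, October 24] → after → no.
interview [October 3, October 4] → before → no.
onboarding [October 11, October 15] → during → yes.
planning [October 14, October 22] → overlapped-by → no.
qa_pass [October 11, October 14] → during → yes.
reindex [October 13, October 19] → overlapped-by → no.
retro [October 9, October 22] → overlapped-by → no.
snapshot [October 23, October 27] → after → no.
soundcheck [October 16, October 27] → overlapped-by → no.
triage [October 10, October 13] → during → yes.
Result: compaction, design_review, onboarding, qa_pass, triage.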